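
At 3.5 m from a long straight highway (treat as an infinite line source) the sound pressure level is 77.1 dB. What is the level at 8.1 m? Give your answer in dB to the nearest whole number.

73 dB

For a line source, L₂ = L₁ − 10·log₁₀(r₂/r₁).
L₂ = 77.1 − 10·log₁₀(8.1/3.5) = 77.1 − 3.644 = 73.46 dB.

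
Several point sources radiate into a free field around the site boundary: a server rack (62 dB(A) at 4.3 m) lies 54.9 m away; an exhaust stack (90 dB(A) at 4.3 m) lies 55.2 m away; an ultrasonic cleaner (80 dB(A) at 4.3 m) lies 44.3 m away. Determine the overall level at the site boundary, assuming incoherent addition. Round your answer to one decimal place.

68.5 dB(A)

First find each source's level at the receiver (point-source: −20·log₁₀(r/r_ref)), then combine on an intensity basis.
server rack: 62 − 20·log₁₀(54.9/4.3) = 62 − 22.12 = 39.88 dB(A).
exhaust stack: 90 − 20·log₁₀(55.2/4.3) = 90 − 22.17 = 67.83 dB(A).
ultrasonic cleaner: 80 − 20·log₁₀(44.3/4.3) = 80 − 20.26 = 59.74 dB(A).
Σ 10^(L/10) = 7.020e+06 → L_total = 10·log₁₀(7.020e+06) = 68.46 dB(A).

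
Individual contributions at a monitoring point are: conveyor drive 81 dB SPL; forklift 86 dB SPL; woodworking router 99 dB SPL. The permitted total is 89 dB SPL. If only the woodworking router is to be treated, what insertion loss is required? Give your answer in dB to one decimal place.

14.7 dB

Everything except the woodworking router sums to 10^(81/10) + 10^(86/10) = 5.240e+08 in linear terms, 87.19 dB SPL.
The limit corresponds to 10^(89/10) = 7.943e+08; subtracting the fixed part leaves 2.703e+08 for the woodworking router, i.e. 84.32 dB SPL.
So the woodworking router must be reduced from 99 to 84.32 dB SPL: IL = 14.68 dB.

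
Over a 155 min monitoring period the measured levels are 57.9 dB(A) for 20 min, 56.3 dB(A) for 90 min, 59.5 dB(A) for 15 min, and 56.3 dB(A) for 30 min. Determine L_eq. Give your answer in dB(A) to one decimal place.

The energy average is taken in the linear domain: L_eq = 10·log₁₀[(Σ tᵢ·10^(Lᵢ/10))/T], T = 155 min.
Σ tᵢ·10^(Lᵢ/10) = 20·10^(57.9/10) + 90·10^(56.3/10) + 15·10^(59.5/10) + 30·10^(56.3/10) = 7.689e+07.
L_eq = 10·log₁₀(7.689e+07/155) = 56.96 dB(A).

57.0 dB(A)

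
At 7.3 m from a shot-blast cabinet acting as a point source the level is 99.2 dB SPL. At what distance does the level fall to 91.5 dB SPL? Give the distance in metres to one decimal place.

For a point source L₁ − L₂ = 20·log₁₀(r₂/r₁), so r₂ = r₁·10^((L₁−L₂)/20).
r₂ = 7.3·10^((99.2−91.5)/20) = 7.3·10^(7.7/20) = 17.71 m.

17.7 m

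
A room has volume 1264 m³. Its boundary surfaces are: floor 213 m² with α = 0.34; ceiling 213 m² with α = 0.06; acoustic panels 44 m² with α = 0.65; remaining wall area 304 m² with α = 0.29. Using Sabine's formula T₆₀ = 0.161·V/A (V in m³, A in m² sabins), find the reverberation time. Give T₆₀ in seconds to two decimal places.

Total absorption A = 213·0.34 + 213·0.06 + 44·0.65 + 304·0.29 = 201.96 m² sabins.
T₆₀ = 0.161 × 1264 / 201.96 = 1.008 s.

1.01 s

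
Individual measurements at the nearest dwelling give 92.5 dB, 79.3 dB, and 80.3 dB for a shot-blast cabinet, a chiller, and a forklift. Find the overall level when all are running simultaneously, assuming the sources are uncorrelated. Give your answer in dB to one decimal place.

92.9 dB

Incoherent sources combine by intensity addition: L_total = 10·log₁₀(Σ 10^(L_i/10)).
Σ 10^(L/10) = 10^(92.5/10) + 10^(79.3/10) + 10^(80.3/10) = 1.971e+09.
L_total = 10·log₁₀(1.971e+09) = 92.95 dB.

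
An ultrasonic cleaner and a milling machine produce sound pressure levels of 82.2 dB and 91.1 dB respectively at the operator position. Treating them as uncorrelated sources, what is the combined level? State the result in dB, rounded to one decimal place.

For uncorrelated sources the intensities add, so convert each level to linear form, sum, and take 10·log₁₀ of the total.
Σ 10^(L/10) = 10^(82.2/10) + 10^(91.1/10) = 1.454e+09.
L_total = 10·log₁₀(1.454e+09) = 91.63 dB.

91.6 dB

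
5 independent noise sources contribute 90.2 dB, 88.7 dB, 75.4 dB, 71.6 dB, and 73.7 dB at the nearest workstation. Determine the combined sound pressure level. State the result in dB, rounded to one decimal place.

92.7 dB

Incoherent sources combine by intensity addition: L_total = 10·log₁₀(Σ 10^(L_i/10)).
Σ 10^(L/10) = 10^(90.2/10) + 10^(88.7/10) + 10^(75.4/10) + 10^(71.6/10) + 10^(73.7/10) = 1.861e+09.
L_total = 10·log₁₀(1.861e+09) = 92.70 dB.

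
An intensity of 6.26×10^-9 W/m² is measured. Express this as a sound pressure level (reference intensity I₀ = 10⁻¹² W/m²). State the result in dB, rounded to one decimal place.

L = 10·log₁₀(I/I₀) = 10·log₁₀(6.26×10^-9/10⁻¹²) = 10·log₁₀(6.26×10^3).
L = 10·(0.7966 + 3) = 37.97 dB.

38.0 dB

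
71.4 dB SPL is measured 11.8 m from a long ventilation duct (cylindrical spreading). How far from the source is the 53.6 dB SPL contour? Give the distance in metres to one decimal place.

For a line source L₁ − L₂ = 10·log₁₀(r₂/r₁), so r₂ = r₁·10^((L₁−L₂)/10).
r₂ = 11.8·10^((71.4−53.6)/10) = 11.8·10^(17.8/10) = 711.02 m.

711.0 m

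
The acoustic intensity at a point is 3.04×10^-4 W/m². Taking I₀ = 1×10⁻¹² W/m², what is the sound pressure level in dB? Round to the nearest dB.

85 dB

I/I₀ = 3.04×10^-4/10⁻¹² = 3.04×10^8, and L = 10·log₁₀(I/I₀).
L = 10·(0.4829 + 8) = 84.83 dB.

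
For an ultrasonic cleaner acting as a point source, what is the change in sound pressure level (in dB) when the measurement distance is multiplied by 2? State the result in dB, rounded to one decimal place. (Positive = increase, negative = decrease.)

With spherical spreading the level changes by −20·log₁₀(r₂/r₁).
ΔL = −20·log₁₀(2) = -6.02 dB.

-6.0 dB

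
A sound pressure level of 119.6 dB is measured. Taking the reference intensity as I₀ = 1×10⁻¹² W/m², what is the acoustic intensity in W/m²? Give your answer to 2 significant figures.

L = 10·log₁₀(I/I₀) ⇒ I = I₀·10^(L/10) = 10⁻¹² × 10^11.96.

0.91 W/m²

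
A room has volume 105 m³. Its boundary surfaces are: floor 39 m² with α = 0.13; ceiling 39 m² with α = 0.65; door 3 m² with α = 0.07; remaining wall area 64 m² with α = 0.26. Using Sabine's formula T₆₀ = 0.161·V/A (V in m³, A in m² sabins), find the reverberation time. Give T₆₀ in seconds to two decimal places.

Total absorption A = 39·0.13 + 39·0.65 + 3·0.07 + 64·0.26 = 47.27 m² sabins.
T₆₀ = 0.161·V/A = 0.161·105/47.27 = 0.358 s.

0.36 s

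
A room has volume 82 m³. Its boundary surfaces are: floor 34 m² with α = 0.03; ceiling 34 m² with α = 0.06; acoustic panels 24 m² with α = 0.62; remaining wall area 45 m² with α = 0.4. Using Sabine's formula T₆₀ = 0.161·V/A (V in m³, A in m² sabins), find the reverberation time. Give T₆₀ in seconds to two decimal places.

0.37 s

Total absorption A = 34·0.03 + 34·0.06 + 24·0.62 + 45·0.4 = 35.94 m² sabins.
T₆₀ = 0.161·V/A = 0.161·82/35.94 = 0.367 s.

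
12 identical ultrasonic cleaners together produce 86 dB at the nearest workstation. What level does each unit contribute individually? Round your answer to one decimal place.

For N identical incoherent sources L_total = L₁ + 10·log₁₀ N, so L₁ = 86 − 10·log₁₀(12) = 86 − 10.792.

75.2 dB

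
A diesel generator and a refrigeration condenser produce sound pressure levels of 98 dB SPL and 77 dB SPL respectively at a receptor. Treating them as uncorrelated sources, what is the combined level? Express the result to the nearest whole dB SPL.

98 dB SPL

Incoherent sources combine by intensity addition: L_total = 10·log₁₀(Σ 10^(L_i/10)).
Σ 10^(L/10) = 10^(98/10) + 10^(77/10) = 6.360e+09.
L_total = 10·log₁₀(6.360e+09) = 98.03 dB SPL.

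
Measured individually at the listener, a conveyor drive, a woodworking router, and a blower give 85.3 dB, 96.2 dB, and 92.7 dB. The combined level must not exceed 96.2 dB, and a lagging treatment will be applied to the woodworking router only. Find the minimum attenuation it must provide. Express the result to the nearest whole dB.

3 dB

Everything except the woodworking router sums to 10^(85.3/10) + 10^(92.7/10) = 2.201e+09 in linear terms, 93.43 dB.
To meet 96.2 dB overall, the treated woodworking router may contribute at most 10^(96.2/10) − 2.201e+09 = 1.968e+09, i.e. 92.94 dB.
So the woodworking router must be reduced from 96.2 to 92.94 dB: IL = 3.26 dB.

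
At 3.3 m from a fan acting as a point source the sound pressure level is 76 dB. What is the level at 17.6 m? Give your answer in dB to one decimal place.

Point-source attenuation: ΔL = 20·log₁₀(r₂/r₁) = 20·log₁₀(17.6/3.3) = 14.540 dB.
L₂ = 76 − 20·log₁₀(17.6/3.3) = 76 − 14.540 = 61.46 dB.

61.5 dB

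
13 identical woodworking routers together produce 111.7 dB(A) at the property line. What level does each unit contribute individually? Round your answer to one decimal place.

13 equal contributions raise the level by 10·log₁₀ 13 = 11.139 dB, so each unit alone gives 111.7 − 11.139.

100.6 dB(A)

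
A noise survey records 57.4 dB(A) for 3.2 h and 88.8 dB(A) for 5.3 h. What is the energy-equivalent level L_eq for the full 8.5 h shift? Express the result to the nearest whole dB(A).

L_eq = 10·log₁₀[(1/T)·Σ tᵢ·10^(Lᵢ/10)] with T = 8.5 h.
Σ tᵢ·10^(Lᵢ/10) = 3.2·10^(57.4/10) + 5.3·10^(88.8/10) = 4.022e+09.
L_eq = 10·log₁₀(4.022e+09/8.5) = 86.75 dB(A).

87 dB(A)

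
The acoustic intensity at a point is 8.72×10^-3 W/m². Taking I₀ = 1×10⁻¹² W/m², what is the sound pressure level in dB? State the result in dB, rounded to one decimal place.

Dividing by I₀ shifts the exponent by 12: I/I₀ = 8.72×10^9.
L = 10·(0.9405 + 9) = 99.41 dB.

99.4 dB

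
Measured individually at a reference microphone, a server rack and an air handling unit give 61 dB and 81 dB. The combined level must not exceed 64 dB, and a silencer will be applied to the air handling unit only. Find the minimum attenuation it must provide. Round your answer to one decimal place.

20.0 dB

Fixed contribution from the other source: Σ 10^(L/10) = 10^(61/10) = 1.259e+06 (61.00 dB).
To meet 64 dB overall, the treated air handling unit may contribute at most 10^(64/10) − 1.259e+06 = 1.253e+06, i.e. 60.98 dB.
So the air handling unit must be reduced from 81 to 60.98 dB: IL = 20.02 dB.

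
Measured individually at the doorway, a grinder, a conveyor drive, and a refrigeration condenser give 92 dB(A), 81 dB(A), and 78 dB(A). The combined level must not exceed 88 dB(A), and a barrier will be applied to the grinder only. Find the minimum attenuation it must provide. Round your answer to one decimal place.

Everything except the grinder sums to 10^(81/10) + 10^(78/10) = 1.890e+08 in linear terms, 82.76 dB(A).
The limit corresponds to 10^(88/10) = 6.310e+08; subtracting the fixed part leaves 4.420e+08 for the grinder, i.e. 86.45 dB(A).
So the grinder must be reduced from 92 to 86.45 dB(A): IL = 5.55 dB.

5.5 dB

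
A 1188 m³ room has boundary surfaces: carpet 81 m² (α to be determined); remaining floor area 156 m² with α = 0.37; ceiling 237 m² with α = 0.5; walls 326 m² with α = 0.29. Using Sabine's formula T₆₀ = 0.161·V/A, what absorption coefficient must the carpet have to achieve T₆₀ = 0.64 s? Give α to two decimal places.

A = 0.161·V/T₆₀ = 0.161·1188/0.64 = 298.86 m² sabins.
Absorption from the other surfaces = 156·0.37 + 237·0.5 + 326·0.29 = 270.76 m², so the carpet must supply 28.10 m² over 81 m².
α = 28.10/81 = 0.347.

0.35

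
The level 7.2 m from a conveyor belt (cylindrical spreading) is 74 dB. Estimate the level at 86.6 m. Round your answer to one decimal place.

Line-source attenuation: ΔL = 10·log₁₀(r₂/r₁) = 10·log₁₀(86.6/7.2) = 10.802 dB.
L₂ = 74 − 10·log₁₀(86.6/7.2) = 74 − 10.802 = 63.20 dB.

63.2 dB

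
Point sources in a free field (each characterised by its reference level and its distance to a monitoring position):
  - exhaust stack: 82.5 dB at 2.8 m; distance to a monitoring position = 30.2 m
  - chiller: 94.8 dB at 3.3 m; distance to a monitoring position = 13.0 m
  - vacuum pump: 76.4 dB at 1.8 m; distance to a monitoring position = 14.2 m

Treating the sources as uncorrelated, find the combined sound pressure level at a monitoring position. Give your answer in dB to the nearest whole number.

First find each source's level at the receiver (point-source: −20·log₁₀(r/r_ref)), then combine on an intensity basis.
exhaust stack: 82.5 − 20·log₁₀(30.2/2.8) = 82.5 − 20.66 = 61.84 dB.
chiller: 94.8 − 20·log₁₀(13.0/3.3) = 94.8 − 11.91 = 82.89 dB.
vacuum pump: 76.4 − 20·log₁₀(14.2/1.8) = 76.4 − 17.94 = 58.46 dB.
Σ 10^(L/10) = 1.968e+08 → L_total = 10·log₁₀(1.968e+08) = 82.94 dB.

83 dB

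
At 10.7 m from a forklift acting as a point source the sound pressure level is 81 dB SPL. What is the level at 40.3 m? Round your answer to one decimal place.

69.5 dB SPL

Point-source attenuation: ΔL = 20·log₁₀(r₂/r₁) = 20·log₁₀(40.3/10.7) = 11.518 dB.
L₂ = 81 − 20·log₁₀(40.3/10.7) = 81 − 11.518 = 69.48 dB SPL.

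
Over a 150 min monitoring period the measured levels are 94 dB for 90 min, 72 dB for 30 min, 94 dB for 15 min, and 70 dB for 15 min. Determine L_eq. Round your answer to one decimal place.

Weight each interval's intensity by its duration and average over T = 150 min:
Σ tᵢ·10^(Lᵢ/10) = 90·10^(94/10) + 30·10^(72/10) + 15·10^(94/10) + 15·10^(70/10) = 2.644e+11.
L_eq = 10·log₁₀(2.644e+11/150) = 92.46 dB.

92.5 dB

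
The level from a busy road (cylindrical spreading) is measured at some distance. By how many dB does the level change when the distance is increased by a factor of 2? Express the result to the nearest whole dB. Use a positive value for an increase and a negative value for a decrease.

-3 dB

A line source loses 3 dB per doubling of distance; generally ΔL = −10·log₁₀(r₂/r₁).
ΔL = −10·log₁₀(2) = -3.01 dB.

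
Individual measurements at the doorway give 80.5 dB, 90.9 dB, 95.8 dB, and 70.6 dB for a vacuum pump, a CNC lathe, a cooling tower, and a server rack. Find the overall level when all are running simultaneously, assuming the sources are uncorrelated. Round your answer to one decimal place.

97.1 dB

For uncorrelated sources the intensities add, so convert each level to linear form, sum, and take 10·log₁₀ of the total.
Σ 10^(L/10) = 10^(80.5/10) + 10^(90.9/10) + 10^(95.8/10) + 10^(70.6/10) = 5.156e+09.
L_total = 10·log₁₀(5.156e+09) = 97.12 dB.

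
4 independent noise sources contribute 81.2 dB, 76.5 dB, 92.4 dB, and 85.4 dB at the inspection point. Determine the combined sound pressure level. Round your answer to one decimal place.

Incoherent sources combine by intensity addition: L_total = 10·log₁₀(Σ 10^(L_i/10)).
Σ 10^(L/10) = 10^(81.2/10) + 10^(76.5/10) + 10^(92.4/10) + 10^(85.4/10) = 2.261e+09.
L_total = 10·log₁₀(2.261e+09) = 93.54 dB.

93.5 dB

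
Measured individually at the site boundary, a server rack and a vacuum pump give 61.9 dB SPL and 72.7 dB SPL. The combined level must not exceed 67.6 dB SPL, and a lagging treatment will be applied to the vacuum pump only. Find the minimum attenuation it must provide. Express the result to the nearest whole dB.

Everything except the vacuum pump sums to 10^(61.9/10) = 1.549e+06 in linear terms, 61.90 dB SPL.
To meet 67.6 dB SPL overall, the treated vacuum pump may contribute at most 10^(67.6/10) − 1.549e+06 = 4.206e+06, i.e. 66.24 dB SPL.
Required insertion loss = 72.7 − 66.24 = 6.46 dB.

6 dB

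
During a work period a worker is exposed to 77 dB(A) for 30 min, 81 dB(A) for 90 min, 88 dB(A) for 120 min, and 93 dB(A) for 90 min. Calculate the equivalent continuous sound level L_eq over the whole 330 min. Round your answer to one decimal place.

L_eq = 10·log₁₀[(1/T)·Σ tᵢ·10^(Lᵢ/10)] with T = 330 min.
Σ tᵢ·10^(Lᵢ/10) = 30·10^(77/10) + 90·10^(81/10) + 120·10^(88/10) + 90·10^(93/10) = 2.681e+11.
L_eq = 10·log₁₀(2.681e+11/330) = 89.10 dB(A).

89.1 dB(A)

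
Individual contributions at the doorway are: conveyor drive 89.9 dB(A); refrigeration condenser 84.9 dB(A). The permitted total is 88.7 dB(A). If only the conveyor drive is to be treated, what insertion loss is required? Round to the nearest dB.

4 dB

The untreated sources together contribute 10^(84.9/10) = 3.090e+08, i.e. 84.90 dB(A).
The limit corresponds to 10^(88.7/10) = 7.413e+08; subtracting the fixed part leaves 4.323e+08 for the conveyor drive, i.e. 86.36 dB(A).
Required insertion loss = 89.9 − 86.36 = 3.54 dB.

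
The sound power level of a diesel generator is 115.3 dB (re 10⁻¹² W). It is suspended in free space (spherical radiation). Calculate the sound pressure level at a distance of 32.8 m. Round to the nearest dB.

The power spreads over a sphere of area 4π·r², so L_p = L_w − 10·log₁₀(4π·r²).
4π·r² = 1.352e+04 m², 10·log₁₀ of that is 41.310 dB.
L_p = 115.3 − 41.310 = 73.99 dB.

74 dB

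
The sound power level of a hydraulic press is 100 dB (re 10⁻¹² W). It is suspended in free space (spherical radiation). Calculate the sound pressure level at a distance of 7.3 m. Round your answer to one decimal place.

71.7 dB

L_p = L_w − 10·log₁₀(4π·r²) with r = 7.3 m.
4π·r² = 669.7 m², 10·log₁₀ of that is 28.259 dB.
L_p = 100 − 28.259 = 71.74 dB.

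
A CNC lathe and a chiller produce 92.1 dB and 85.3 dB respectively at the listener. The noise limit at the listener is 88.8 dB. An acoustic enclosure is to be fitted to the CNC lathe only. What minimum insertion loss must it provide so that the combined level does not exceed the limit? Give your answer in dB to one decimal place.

The untreated sources together contribute 10^(85.3/10) = 3.388e+08, i.e. 85.30 dB.
The limit corresponds to 10^(88.8/10) = 7.586e+08; subtracting the fixed part leaves 4.197e+08 for the CNC lathe, i.e. 86.23 dB.
So the CNC lathe must be reduced from 92.1 to 86.23 dB: IL = 5.87 dB.

5.9 dB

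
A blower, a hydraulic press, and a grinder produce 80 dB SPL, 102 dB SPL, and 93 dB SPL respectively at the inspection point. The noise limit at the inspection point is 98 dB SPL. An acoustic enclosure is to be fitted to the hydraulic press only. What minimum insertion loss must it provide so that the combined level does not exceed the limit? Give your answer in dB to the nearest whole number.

6 dB

Everything except the hydraulic press sums to 10^(80/10) + 10^(93/10) = 2.095e+09 in linear terms, 93.21 dB SPL.
To meet 98 dB SPL overall, the treated hydraulic press may contribute at most 10^(98/10) − 2.095e+09 = 4.214e+09, i.e. 96.25 dB SPL.
Required insertion loss = 102 − 96.25 = 5.75 dB.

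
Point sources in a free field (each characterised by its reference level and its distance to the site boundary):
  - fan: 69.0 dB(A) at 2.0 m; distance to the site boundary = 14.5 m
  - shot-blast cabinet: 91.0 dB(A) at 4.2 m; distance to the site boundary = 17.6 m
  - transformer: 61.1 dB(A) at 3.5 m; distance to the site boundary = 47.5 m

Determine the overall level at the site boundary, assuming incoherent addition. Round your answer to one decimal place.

78.6 dB(A)

Propagate each source to the receiver with L = L_ref − 20·log₁₀(r/r_ref), then add intensities.
fan: 69.0 − 20·log₁₀(14.5/2.0) = 69.0 − 17.21 = 51.79 dB(A).
shot-blast cabinet: 91.0 − 20·log₁₀(17.6/4.2) = 91.0 − 12.45 = 78.55 dB(A).
transformer: 61.1 − 20·log₁₀(47.5/3.5) = 61.1 − 22.65 = 38.45 dB(A).
Σ 10^(L/10) = 7.185e+07 → L_total = 10·log₁₀(7.185e+07) = 78.56 dB(A).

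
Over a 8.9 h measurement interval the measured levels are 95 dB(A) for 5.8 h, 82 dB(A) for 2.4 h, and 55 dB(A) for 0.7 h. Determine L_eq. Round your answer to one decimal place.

Weight each interval's intensity by its duration and average over T = 8.9 h:
Σ tᵢ·10^(Lᵢ/10) = 5.8·10^(95/10) + 2.4·10^(82/10) + 0.7·10^(55/10) = 1.872e+10.
L_eq = 10·log₁₀(1.872e+10/8.9) = 93.23 dB(A).

93.2 dB(A)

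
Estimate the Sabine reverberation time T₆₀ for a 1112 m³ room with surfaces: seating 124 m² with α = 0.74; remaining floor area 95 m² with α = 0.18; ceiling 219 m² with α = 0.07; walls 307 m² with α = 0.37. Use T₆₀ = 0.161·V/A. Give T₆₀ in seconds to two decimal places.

Summing Sᵢαᵢ: 124·0.74 + 95·0.18 + 219·0.07 + 307·0.37 = 237.78 m².
T₆₀ = 0.161·V/A = 0.161·1112/237.78 = 0.753 s.

0.75 s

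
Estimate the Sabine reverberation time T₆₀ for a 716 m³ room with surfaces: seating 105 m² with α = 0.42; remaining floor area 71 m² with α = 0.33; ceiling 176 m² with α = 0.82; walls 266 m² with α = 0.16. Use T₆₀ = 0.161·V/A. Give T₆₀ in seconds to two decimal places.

0.45 s

A = Σ Sᵢαᵢ = 105·0.42 + 71·0.33 + 176·0.82 + 266·0.16 = 254.41 m².
T₆₀ = 0.161·V/A = 0.161·716/254.41 = 0.453 s.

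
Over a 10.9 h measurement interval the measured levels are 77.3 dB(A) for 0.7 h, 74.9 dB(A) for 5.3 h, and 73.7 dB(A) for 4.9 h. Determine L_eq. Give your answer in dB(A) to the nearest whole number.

75 dB(A)

L_eq = 10·log₁₀[(1/T)·Σ tᵢ·10^(Lᵢ/10)] with T = 10.9 h.
Σ tᵢ·10^(Lᵢ/10) = 0.7·10^(77.3/10) + 5.3·10^(74.9/10) + 4.9·10^(73.7/10) = 3.162e+08.
L_eq = 10·log₁₀(3.162e+08/10.9) = 74.63 dB(A).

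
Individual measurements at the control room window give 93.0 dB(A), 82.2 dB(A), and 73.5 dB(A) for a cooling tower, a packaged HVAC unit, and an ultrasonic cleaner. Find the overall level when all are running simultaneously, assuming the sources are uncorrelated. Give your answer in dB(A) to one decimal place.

For uncorrelated sources the intensities add, so convert each level to linear form, sum, and take 10·log₁₀ of the total.
Σ 10^(L/10) = 10^(93.0/10) + 10^(82.2/10) + 10^(73.5/10) = 2.184e+09.
L_total = 10·log₁₀(2.184e+09) = 93.39 dB(A).

93.4 dB(A)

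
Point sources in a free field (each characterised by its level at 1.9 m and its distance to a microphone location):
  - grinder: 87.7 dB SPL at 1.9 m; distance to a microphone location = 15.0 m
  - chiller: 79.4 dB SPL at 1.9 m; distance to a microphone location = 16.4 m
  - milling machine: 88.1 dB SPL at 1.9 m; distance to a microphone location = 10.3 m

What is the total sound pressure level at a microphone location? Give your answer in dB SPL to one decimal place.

First find each source's level at the receiver (point-source: −20·log₁₀(r/r_ref)), then combine on an intensity basis.
grinder: 87.7 − 20·log₁₀(15.0/1.9) = 87.7 − 17.95 = 69.75 dB SPL.
chiller: 79.4 − 20·log₁₀(16.4/1.9) = 79.4 − 18.72 = 60.68 dB SPL.
milling machine: 88.1 − 20·log₁₀(10.3/1.9) = 88.1 − 14.68 = 73.42 dB SPL.
Σ 10^(L/10) = 3.259e+07 → L_total = 10·log₁₀(3.259e+07) = 75.13 dB SPL.

75.1 dB SPL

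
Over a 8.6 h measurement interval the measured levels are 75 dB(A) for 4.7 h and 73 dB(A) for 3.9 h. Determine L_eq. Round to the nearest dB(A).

Weight each interval's intensity by its duration and average over T = 8.6 h:
Σ tᵢ·10^(Lᵢ/10) = 4.7·10^(75/10) + 3.9·10^(73/10) = 2.264e+08.
L_eq = 10·log₁₀(2.264e+08/8.6) = 74.20 dB(A).

74 dB(A)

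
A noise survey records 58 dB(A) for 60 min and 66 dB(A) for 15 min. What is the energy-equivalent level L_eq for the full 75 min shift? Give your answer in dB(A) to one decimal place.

61.1 dB(A)

The energy average is taken in the linear domain: L_eq = 10·log₁₀[(Σ tᵢ·10^(Lᵢ/10))/T], T = 75 min.
Σ tᵢ·10^(Lᵢ/10) = 60·10^(58/10) + 15·10^(66/10) = 9.757e+07.
L_eq = 10·log₁₀(9.757e+07/75) = 61.14 dB(A).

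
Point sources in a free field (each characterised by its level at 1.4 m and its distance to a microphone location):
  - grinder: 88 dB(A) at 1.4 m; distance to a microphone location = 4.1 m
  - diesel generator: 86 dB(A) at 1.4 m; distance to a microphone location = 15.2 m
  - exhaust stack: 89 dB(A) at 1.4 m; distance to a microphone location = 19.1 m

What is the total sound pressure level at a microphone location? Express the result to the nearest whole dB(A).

Propagate each source to the receiver with L = L_ref − 20·log₁₀(r/r_ref), then add intensities.
grinder: 88 − 20·log₁₀(4.1/1.4) = 88 − 9.33 = 78.67 dB(A).
diesel generator: 86 − 20·log₁₀(15.2/1.4) = 86 − 20.71 = 65.29 dB(A).
exhaust stack: 89 − 20·log₁₀(19.1/1.4) = 89 − 22.70 = 66.30 dB(A).
Σ 10^(L/10) = 8.121e+07 → L_total = 10·log₁₀(8.121e+07) = 79.10 dB(A).

79 dB(A)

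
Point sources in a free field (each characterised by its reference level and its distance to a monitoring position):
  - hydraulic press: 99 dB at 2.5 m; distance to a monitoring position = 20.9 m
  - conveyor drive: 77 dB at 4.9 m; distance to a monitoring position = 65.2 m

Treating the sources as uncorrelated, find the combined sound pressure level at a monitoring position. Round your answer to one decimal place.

80.6 dB

Propagate each source to the receiver with L = L_ref − 20·log₁₀(r/r_ref), then add intensities.
hydraulic press: 99 − 20·log₁₀(20.9/2.5) = 99 − 18.44 = 80.56 dB.
conveyor drive: 77 − 20·log₁₀(65.2/4.9) = 77 − 22.48 = 54.52 dB.
Σ 10^(L/10) = 1.139e+08 → L_total = 10·log₁₀(1.139e+08) = 80.57 dB.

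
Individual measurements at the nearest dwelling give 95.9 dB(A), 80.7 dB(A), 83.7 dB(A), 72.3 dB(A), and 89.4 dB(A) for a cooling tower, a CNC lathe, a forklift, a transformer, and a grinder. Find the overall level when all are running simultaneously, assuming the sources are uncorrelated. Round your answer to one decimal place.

For uncorrelated sources the intensities add, so convert each level to linear form, sum, and take 10·log₁₀ of the total.
Σ 10^(L/10) = 10^(95.9/10) + 10^(80.7/10) + 10^(83.7/10) + 10^(72.3/10) + 10^(89.4/10) = 5.130e+09.
L_total = 10·log₁₀(5.130e+09) = 97.10 dB(A).

97.1 dB(A)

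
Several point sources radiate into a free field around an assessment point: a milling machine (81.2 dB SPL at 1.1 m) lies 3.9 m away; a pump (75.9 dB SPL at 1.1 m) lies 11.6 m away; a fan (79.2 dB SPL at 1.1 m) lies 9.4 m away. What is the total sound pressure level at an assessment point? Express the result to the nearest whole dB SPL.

71 dB SPL

Apply inverse-square spreading to bring every level to the receiver, then sum 10^(L/10).
milling machine: 81.2 − 20·log₁₀(3.9/1.1) = 81.2 − 10.99 = 70.21 dB SPL.
pump: 75.9 − 20·log₁₀(11.6/1.1) = 75.9 − 20.46 = 55.44 dB SPL.
fan: 79.2 − 20·log₁₀(9.4/1.1) = 79.2 − 18.63 = 60.57 dB SPL.
Σ 10^(L/10) = 1.198e+07 → L_total = 10·log₁₀(1.198e+07) = 70.78 dB SPL.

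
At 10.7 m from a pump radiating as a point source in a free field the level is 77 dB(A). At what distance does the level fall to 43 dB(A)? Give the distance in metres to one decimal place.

536.3 m

Point-source spreading drops the level by 20·log₁₀(r₂/r₁); inverting, r₂/r₁ = 10^(ΔL/20).
r₂ = 10.7·10^((77−43)/20) = 10.7·10^(34.0/20) = 536.27 m.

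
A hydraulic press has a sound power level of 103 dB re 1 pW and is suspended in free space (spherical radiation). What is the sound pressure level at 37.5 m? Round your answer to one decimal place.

The power spreads over a sphere of area 4π·r², so L_p = L_w − 10·log₁₀(4π·r²).
4π·r² = 1.767e+04 m², 10·log₁₀ of that is 42.473 dB.
L_p = 103 − 42.473 = 60.53 dB.

60.5 dB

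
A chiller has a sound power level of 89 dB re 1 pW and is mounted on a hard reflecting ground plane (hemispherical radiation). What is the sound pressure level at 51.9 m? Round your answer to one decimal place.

46.7 dB

L_p = L_w − 10·log₁₀(2π·r²) with r = 51.9 m.
2π·r² = 1.692e+04 m², 10·log₁₀ of that is 42.285 dB.
L_p = 89 − 42.285 = 46.71 dB.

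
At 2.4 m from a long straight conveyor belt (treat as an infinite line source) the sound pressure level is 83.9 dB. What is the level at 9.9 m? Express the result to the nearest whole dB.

Line-source attenuation: ΔL = 10·log₁₀(r₂/r₁) = 10·log₁₀(9.9/2.4) = 6.154 dB.
L₂ = 83.9 − 10·log₁₀(9.9/2.4) = 83.9 − 6.154 = 77.75 dB.

78 dB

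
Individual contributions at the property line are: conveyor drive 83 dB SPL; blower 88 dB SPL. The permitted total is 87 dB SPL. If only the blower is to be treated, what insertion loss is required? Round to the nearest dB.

The untreated sources together contribute 10^(83/10) = 1.995e+08, i.e. 83.00 dB SPL.
To meet 87 dB SPL overall, the treated blower may contribute at most 10^(87/10) − 1.995e+08 = 3.017e+08, i.e. 84.80 dB SPL.
So the blower must be reduced from 88 to 84.80 dB SPL: IL = 3.20 dB.

3 dB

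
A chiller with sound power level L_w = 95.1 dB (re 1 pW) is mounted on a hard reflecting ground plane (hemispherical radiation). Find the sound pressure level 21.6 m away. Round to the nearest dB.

60 dB

The power spreads over a hemisphere of area 2π·r², so L_p = L_w − 10·log₁₀(2π·r²).
2π·r² = 2931 m², 10·log₁₀ of that is 34.671 dB.
L_p = 95.1 − 34.671 = 60.43 dB.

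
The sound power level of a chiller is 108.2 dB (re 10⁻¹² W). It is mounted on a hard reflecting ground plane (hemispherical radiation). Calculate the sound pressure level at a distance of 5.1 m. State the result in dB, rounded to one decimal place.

L_p = L_w − 10·log₁₀(2π·r²) with r = 5.1 m.
2π·r² = 163.4 m², 10·log₁₀ of that is 22.133 dB.
L_p = 108.2 − 22.133 = 86.07 dB.

86.1 dB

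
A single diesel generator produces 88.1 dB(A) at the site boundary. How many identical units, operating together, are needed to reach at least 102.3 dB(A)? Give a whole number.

27

N identical sources give L₁ + 10·log₁₀ N, so require 10·log₁₀ N ≥ 102.3 − 88.1 = 14.2 dB.
N ≥ 10^(14.2/10) = 26.303, so N = 27.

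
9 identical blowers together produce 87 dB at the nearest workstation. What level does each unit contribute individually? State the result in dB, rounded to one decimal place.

9 equal contributions raise the level by 10·log₁₀ 9 = 9.542 dB, so each unit alone gives 87 − 9.542.

77.5 dB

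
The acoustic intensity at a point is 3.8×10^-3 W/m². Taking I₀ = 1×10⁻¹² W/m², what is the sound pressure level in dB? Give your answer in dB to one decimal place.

Dividing by I₀ shifts the exponent by 12: I/I₀ = 3.8×10^9.
L = 10·(0.5798 + 9) = 95.80 dB.

95.8 dB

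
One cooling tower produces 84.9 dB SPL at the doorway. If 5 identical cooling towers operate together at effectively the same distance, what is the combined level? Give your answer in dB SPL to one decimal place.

N identical incoherent sources raise the level by 10·log₁₀ N.
L_total = 84.9 + 10·log₁₀(5) = 84.9 + 6.990 = 91.89 dB SPL.

91.9 dB SPL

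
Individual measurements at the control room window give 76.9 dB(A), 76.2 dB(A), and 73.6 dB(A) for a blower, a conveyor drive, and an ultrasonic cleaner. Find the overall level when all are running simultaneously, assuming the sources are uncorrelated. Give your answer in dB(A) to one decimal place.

For uncorrelated sources the intensities add, so convert each level to linear form, sum, and take 10·log₁₀ of the total.
Σ 10^(L/10) = 10^(76.9/10) + 10^(76.2/10) + 10^(73.6/10) = 1.136e+08.
L_total = 10·log₁₀(1.136e+08) = 80.55 dB(A).

80.6 dB(A)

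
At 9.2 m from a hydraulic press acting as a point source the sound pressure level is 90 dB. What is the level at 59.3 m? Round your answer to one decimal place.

73.8 dB

Point-source attenuation: ΔL = 20·log₁₀(r₂/r₁) = 20·log₁₀(59.3/9.2) = 16.185 dB.
L₂ = 90 − 20·log₁₀(59.3/9.2) = 90 − 16.185 = 73.81 dB.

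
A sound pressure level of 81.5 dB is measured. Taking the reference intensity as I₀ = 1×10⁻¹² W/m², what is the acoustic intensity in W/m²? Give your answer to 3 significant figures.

I = I₀·10^(L/10) = 10⁻¹² × 10^(81.5/10) = 10^(-3.850).

0.000141 W/m²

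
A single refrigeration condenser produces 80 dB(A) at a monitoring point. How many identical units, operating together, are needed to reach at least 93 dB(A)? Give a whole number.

The shortfall is 93 − 80 = 13.0 dB, and N units add 10·log₁₀ N, so need 10·log₁₀ N ≥ 13.0.
N ≥ 10^(13.0/10) = 19.953, so N = 20.

20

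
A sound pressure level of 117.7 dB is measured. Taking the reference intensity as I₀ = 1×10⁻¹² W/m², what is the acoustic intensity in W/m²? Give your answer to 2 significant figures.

I/I₀ = 10^(117.7/10) = 5.888e+11, so I = 5.888e+11 × 10⁻¹² W/m².

0.59 W/m²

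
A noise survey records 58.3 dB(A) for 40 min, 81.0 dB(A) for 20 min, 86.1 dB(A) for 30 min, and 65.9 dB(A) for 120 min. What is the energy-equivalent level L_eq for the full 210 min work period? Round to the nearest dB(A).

79 dB(A)

L_eq = 10·log₁₀[(1/T)·Σ tᵢ·10^(Lᵢ/10)] with T = 210 min.
Σ tᵢ·10^(Lᵢ/10) = 40·10^(58.3/10) + 20·10^(81.0/10) + 30·10^(86.1/10) + 120·10^(65.9/10) = 1.523e+10.
L_eq = 10·log₁₀(1.523e+10/210) = 78.61 dB(A).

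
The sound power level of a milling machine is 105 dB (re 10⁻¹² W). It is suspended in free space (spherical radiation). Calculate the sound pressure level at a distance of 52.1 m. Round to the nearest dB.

60 dB

L_p = L_w − 10·log₁₀(4π·r²) with r = 52.1 m.
4π·r² = 3.411e+04 m², 10·log₁₀ of that is 45.329 dB.
L_p = 105 − 45.329 = 59.67 dB.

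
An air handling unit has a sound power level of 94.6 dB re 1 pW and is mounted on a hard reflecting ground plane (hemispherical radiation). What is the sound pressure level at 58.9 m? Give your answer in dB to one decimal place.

The power spreads over a hemisphere of area 2π·r², so L_p = L_w − 10·log₁₀(2π·r²).
2π·r² = 2.18e+04 m², 10·log₁₀ of that is 43.384 dB.
L_p = 94.6 − 43.384 = 51.22 dB.

51.2 dB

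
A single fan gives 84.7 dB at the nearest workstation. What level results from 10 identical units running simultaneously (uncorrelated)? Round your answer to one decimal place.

L_total = L₁ + 10·log₁₀ N for N identical incoherent sources.
L_total = 84.7 + 10·log₁₀(10) = 84.7 + 10.000 = 94.70 dB.

94.7 dB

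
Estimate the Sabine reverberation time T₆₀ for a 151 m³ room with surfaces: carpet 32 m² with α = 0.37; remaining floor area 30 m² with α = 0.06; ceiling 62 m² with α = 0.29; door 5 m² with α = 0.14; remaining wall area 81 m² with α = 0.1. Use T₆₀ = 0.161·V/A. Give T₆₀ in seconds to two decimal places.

0.60 s

Summing Sᵢαᵢ: 32·0.37 + 30·0.06 + 62·0.29 + 5·0.14 + 81·0.1 = 40.42 m².
T₆₀ = 0.161 × 151 / 40.42 = 0.601 s.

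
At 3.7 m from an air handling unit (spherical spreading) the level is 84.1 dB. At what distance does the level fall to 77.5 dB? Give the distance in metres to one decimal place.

7.9 m

Point-source spreading drops the level by 20·log₁₀(r₂/r₁); inverting, r₂/r₁ = 10^(ΔL/20).
r₂ = 3.7·10^((84.1−77.5)/20) = 3.7·10^(6.6/20) = 7.91 m.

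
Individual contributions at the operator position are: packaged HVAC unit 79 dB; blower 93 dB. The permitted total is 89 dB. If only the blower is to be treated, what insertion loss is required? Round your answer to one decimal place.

The untreated sources together contribute 10^(79/10) = 7.943e+07, i.e. 79.00 dB.
To meet 89 dB overall, the treated blower may contribute at most 10^(89/10) − 7.943e+07 = 7.149e+08, i.e. 88.54 dB.
So the blower must be reduced from 93 to 88.54 dB: IL = 4.46 dB.

4.5 dB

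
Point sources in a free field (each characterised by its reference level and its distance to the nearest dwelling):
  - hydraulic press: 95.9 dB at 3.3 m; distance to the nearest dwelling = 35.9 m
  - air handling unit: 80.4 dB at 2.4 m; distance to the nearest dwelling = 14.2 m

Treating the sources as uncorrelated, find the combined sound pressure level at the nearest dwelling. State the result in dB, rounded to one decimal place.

Apply inverse-square spreading to bring every level to the receiver, then sum 10^(L/10).
hydraulic press: 95.9 − 20·log₁₀(35.9/3.3) = 95.9 − 20.73 = 75.17 dB.
air handling unit: 80.4 − 20·log₁₀(14.2/2.4) = 80.4 − 15.44 = 64.96 dB.
Σ 10^(L/10) = 3.601e+07 → L_total = 10·log₁₀(3.601e+07) = 75.56 dB.

75.6 dB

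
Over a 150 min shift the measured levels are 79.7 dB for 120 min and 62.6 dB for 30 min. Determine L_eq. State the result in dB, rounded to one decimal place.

78.8 dB

Weight each interval's intensity by its duration and average over T = 150 min:
Σ tᵢ·10^(Lᵢ/10) = 120·10^(79.7/10) + 30·10^(62.6/10) = 1.125e+10.
L_eq = 10·log₁₀(1.125e+10/150) = 78.75 dB.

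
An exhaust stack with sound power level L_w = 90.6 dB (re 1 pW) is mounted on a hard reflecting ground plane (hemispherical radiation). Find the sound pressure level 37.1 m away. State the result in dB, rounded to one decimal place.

51.2 dB

The power spreads over a hemisphere of area 2π·r², so L_p = L_w − 10·log₁₀(2π·r²).
2π·r² = 8648 m², 10·log₁₀ of that is 39.369 dB.
L_p = 90.6 − 39.369 = 51.23 dB.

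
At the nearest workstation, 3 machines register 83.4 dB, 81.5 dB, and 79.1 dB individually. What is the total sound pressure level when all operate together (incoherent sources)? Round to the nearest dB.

86 dB

Incoherent sources combine by intensity addition: L_total = 10·log₁₀(Σ 10^(L_i/10)).
Σ 10^(L/10) = 10^(83.4/10) + 10^(81.5/10) + 10^(79.1/10) = 4.413e+08.
L_total = 10·log₁₀(4.413e+08) = 86.45 dB.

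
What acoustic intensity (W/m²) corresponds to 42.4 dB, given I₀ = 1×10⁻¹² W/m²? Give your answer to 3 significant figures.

I = I₀·10^(L/10) = 10⁻¹² × 10^(42.4/10) = 10^(-7.760).

1.74e-08 W/m²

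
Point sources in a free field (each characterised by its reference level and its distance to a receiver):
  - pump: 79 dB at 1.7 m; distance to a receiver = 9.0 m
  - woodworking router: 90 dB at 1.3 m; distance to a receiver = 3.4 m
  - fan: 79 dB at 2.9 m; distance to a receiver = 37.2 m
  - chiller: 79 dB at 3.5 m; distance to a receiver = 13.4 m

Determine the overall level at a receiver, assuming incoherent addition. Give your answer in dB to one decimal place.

81.9 dB

Apply inverse-square spreading to bring every level to the receiver, then sum 10^(L/10).
pump: 79 − 20·log₁₀(9.0/1.7) = 79 − 14.48 = 64.52 dB.
woodworking router: 90 − 20·log₁₀(3.4/1.3) = 90 − 8.35 = 81.65 dB.
fan: 79 − 20·log₁₀(37.2/2.9) = 79 − 22.16 = 56.84 dB.
chiller: 79 − 20·log₁₀(13.4/3.5) = 79 − 11.66 = 67.34 dB.
Σ 10^(L/10) = 1.549e+08 → L_total = 10·log₁₀(1.549e+08) = 81.90 dB.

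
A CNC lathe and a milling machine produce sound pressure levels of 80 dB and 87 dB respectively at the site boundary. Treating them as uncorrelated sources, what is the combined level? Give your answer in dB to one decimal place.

For uncorrelated sources the intensities add, so convert each level to linear form, sum, and take 10·log₁₀ of the total.
Σ 10^(L/10) = 10^(80/10) + 10^(87/10) = 6.012e+08.
L_total = 10·log₁₀(6.012e+08) = 87.79 dB.

87.8 dB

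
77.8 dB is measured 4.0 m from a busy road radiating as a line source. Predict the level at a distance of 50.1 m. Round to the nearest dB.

Line-source attenuation: ΔL = 10·log₁₀(r₂/r₁) = 10·log₁₀(50.1/4.0) = 10.978 dB.
L₂ = 77.8 − 10·log₁₀(50.1/4.0) = 77.8 − 10.978 = 66.82 dB.

67 dB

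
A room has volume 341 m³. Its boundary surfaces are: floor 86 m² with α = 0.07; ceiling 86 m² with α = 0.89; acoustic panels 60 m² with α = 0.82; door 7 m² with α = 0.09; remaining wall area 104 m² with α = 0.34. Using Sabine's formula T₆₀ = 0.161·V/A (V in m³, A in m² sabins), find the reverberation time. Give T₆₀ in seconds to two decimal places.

0.33 s

A = Σ Sᵢαᵢ = 86·0.07 + 86·0.89 + 60·0.82 + 7·0.09 + 104·0.34 = 167.75 m².
T₆₀ = 0.161 × 341 / 167.75 = 0.327 s.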